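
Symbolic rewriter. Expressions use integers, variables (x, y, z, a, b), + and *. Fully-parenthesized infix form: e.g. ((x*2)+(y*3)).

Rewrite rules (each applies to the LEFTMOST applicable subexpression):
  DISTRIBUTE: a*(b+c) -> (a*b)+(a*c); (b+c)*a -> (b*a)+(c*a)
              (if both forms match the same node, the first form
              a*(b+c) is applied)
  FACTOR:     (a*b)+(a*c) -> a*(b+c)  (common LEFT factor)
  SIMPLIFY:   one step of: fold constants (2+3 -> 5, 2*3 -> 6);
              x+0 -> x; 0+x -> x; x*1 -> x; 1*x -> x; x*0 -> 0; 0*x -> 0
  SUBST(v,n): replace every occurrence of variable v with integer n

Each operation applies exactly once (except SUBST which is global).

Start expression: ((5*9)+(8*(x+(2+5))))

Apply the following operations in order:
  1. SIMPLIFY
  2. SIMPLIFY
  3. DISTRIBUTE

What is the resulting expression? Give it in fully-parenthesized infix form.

Start: ((5*9)+(8*(x+(2+5))))
Apply SIMPLIFY at L (target: (5*9)): ((5*9)+(8*(x+(2+5)))) -> (45+(8*(x+(2+5))))
Apply SIMPLIFY at RRR (target: (2+5)): (45+(8*(x+(2+5)))) -> (45+(8*(x+7)))
Apply DISTRIBUTE at R (target: (8*(x+7))): (45+(8*(x+7))) -> (45+((8*x)+(8*7)))

Answer: (45+((8*x)+(8*7)))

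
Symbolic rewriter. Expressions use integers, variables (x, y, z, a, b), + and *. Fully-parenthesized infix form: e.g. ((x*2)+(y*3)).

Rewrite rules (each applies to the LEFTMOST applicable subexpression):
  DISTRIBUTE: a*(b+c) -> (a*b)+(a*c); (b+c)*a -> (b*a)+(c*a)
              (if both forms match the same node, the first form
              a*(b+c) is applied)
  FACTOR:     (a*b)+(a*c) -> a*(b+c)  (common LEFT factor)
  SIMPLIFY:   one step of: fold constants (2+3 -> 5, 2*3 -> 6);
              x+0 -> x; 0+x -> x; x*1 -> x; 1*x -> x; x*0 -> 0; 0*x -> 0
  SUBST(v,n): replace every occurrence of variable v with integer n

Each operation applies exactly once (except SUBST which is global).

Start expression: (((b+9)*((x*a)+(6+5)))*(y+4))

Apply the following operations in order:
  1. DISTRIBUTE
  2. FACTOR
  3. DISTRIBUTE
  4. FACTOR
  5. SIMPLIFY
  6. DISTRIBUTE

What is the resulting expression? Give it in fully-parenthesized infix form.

Start: (((b+9)*((x*a)+(6+5)))*(y+4))
Apply DISTRIBUTE at root (target: (((b+9)*((x*a)+(6+5)))*(y+4))): (((b+9)*((x*a)+(6+5)))*(y+4)) -> ((((b+9)*((x*a)+(6+5)))*y)+(((b+9)*((x*a)+(6+5)))*4))
Apply FACTOR at root (target: ((((b+9)*((x*a)+(6+5)))*y)+(((b+9)*((x*a)+(6+5)))*4))): ((((b+9)*((x*a)+(6+5)))*y)+(((b+9)*((x*a)+(6+5)))*4)) -> (((b+9)*((x*a)+(6+5)))*(y+4))
Apply DISTRIBUTE at root (target: (((b+9)*((x*a)+(6+5)))*(y+4))): (((b+9)*((x*a)+(6+5)))*(y+4)) -> ((((b+9)*((x*a)+(6+5)))*y)+(((b+9)*((x*a)+(6+5)))*4))
Apply FACTOR at root (target: ((((b+9)*((x*a)+(6+5)))*y)+(((b+9)*((x*a)+(6+5)))*4))): ((((b+9)*((x*a)+(6+5)))*y)+(((b+9)*((x*a)+(6+5)))*4)) -> (((b+9)*((x*a)+(6+5)))*(y+4))
Apply SIMPLIFY at LRR (target: (6+5)): (((b+9)*((x*a)+(6+5)))*(y+4)) -> (((b+9)*((x*a)+11))*(y+4))
Apply DISTRIBUTE at root (target: (((b+9)*((x*a)+11))*(y+4))): (((b+9)*((x*a)+11))*(y+4)) -> ((((b+9)*((x*a)+11))*y)+(((b+9)*((x*a)+11))*4))

Answer: ((((b+9)*((x*a)+11))*y)+(((b+9)*((x*a)+11))*4))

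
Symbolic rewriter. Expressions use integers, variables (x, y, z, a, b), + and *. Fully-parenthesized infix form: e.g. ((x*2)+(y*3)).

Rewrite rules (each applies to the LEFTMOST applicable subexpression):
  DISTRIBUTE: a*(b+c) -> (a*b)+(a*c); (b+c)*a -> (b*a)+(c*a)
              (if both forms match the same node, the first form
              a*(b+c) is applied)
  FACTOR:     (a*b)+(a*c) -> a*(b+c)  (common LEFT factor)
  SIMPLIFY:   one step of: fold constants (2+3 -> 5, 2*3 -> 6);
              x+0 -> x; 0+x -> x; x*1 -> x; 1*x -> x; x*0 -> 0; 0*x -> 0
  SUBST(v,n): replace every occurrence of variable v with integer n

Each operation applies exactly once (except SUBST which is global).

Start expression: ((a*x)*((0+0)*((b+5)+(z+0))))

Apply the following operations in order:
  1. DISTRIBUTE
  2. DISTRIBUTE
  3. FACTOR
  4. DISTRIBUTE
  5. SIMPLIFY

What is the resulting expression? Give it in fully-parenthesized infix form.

Answer: (((a*x)*(0*(b+5)))+((a*x)*((0+0)*(z+0))))

Derivation:
Start: ((a*x)*((0+0)*((b+5)+(z+0))))
Apply DISTRIBUTE at R (target: ((0+0)*((b+5)+(z+0)))): ((a*x)*((0+0)*((b+5)+(z+0)))) -> ((a*x)*(((0+0)*(b+5))+((0+0)*(z+0))))
Apply DISTRIBUTE at root (target: ((a*x)*(((0+0)*(b+5))+((0+0)*(z+0))))): ((a*x)*(((0+0)*(b+5))+((0+0)*(z+0)))) -> (((a*x)*((0+0)*(b+5)))+((a*x)*((0+0)*(z+0))))
Apply FACTOR at root (target: (((a*x)*((0+0)*(b+5)))+((a*x)*((0+0)*(z+0))))): (((a*x)*((0+0)*(b+5)))+((a*x)*((0+0)*(z+0)))) -> ((a*x)*(((0+0)*(b+5))+((0+0)*(z+0))))
Apply DISTRIBUTE at root (target: ((a*x)*(((0+0)*(b+5))+((0+0)*(z+0))))): ((a*x)*(((0+0)*(b+5))+((0+0)*(z+0)))) -> (((a*x)*((0+0)*(b+5)))+((a*x)*((0+0)*(z+0))))
Apply SIMPLIFY at LRL (target: (0+0)): (((a*x)*((0+0)*(b+5)))+((a*x)*((0+0)*(z+0)))) -> (((a*x)*(0*(b+5)))+((a*x)*((0+0)*(z+0))))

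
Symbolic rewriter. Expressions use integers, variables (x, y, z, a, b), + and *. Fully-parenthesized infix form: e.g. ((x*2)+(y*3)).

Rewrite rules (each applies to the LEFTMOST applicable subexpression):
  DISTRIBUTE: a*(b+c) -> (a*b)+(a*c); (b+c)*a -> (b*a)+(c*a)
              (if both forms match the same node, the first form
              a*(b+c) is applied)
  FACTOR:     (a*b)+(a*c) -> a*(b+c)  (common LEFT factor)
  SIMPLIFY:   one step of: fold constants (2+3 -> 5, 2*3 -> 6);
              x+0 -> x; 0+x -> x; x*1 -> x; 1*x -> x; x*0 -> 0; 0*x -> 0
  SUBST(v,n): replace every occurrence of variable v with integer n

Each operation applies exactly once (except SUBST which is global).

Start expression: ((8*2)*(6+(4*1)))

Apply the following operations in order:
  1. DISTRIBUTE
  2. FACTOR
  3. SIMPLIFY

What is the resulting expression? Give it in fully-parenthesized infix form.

Answer: (16*(6+(4*1)))

Derivation:
Start: ((8*2)*(6+(4*1)))
Apply DISTRIBUTE at root (target: ((8*2)*(6+(4*1)))): ((8*2)*(6+(4*1))) -> (((8*2)*6)+((8*2)*(4*1)))
Apply FACTOR at root (target: (((8*2)*6)+((8*2)*(4*1)))): (((8*2)*6)+((8*2)*(4*1))) -> ((8*2)*(6+(4*1)))
Apply SIMPLIFY at L (target: (8*2)): ((8*2)*(6+(4*1))) -> (16*(6+(4*1)))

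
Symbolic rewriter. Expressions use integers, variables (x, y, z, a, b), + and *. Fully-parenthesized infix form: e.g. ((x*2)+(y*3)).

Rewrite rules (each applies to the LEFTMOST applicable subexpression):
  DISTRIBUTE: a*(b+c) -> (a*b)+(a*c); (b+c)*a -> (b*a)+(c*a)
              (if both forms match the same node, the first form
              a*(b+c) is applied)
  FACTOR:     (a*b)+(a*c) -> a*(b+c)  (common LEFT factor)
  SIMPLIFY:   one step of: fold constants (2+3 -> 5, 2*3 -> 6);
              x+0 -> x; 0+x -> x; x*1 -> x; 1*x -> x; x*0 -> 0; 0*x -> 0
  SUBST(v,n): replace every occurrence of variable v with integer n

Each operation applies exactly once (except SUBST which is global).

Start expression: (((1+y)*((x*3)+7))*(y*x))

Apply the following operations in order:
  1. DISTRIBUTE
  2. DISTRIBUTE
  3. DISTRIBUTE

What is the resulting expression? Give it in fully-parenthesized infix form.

Answer: ((((1*(x*3))+(y*(x*3)))*(y*x))+(((1+y)*7)*(y*x)))

Derivation:
Start: (((1+y)*((x*3)+7))*(y*x))
Apply DISTRIBUTE at L (target: ((1+y)*((x*3)+7))): (((1+y)*((x*3)+7))*(y*x)) -> ((((1+y)*(x*3))+((1+y)*7))*(y*x))
Apply DISTRIBUTE at root (target: ((((1+y)*(x*3))+((1+y)*7))*(y*x))): ((((1+y)*(x*3))+((1+y)*7))*(y*x)) -> ((((1+y)*(x*3))*(y*x))+(((1+y)*7)*(y*x)))
Apply DISTRIBUTE at LL (target: ((1+y)*(x*3))): ((((1+y)*(x*3))*(y*x))+(((1+y)*7)*(y*x))) -> ((((1*(x*3))+(y*(x*3)))*(y*x))+(((1+y)*7)*(y*x)))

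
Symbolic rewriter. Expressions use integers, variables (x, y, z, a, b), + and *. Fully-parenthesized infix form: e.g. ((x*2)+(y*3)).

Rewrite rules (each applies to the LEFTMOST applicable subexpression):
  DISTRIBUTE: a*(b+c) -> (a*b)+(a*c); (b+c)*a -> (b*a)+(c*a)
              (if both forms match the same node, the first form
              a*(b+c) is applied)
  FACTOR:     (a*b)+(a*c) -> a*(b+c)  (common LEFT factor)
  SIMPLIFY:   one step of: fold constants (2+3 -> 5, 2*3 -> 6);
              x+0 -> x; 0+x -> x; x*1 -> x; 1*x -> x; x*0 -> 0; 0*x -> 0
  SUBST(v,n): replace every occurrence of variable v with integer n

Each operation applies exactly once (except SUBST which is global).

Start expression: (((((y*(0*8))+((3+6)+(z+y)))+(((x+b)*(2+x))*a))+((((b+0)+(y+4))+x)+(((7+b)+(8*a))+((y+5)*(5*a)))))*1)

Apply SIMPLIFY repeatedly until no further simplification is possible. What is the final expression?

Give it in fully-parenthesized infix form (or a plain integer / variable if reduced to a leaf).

Answer: (((9+(z+y))+(((x+b)*(2+x))*a))+(((b+(y+4))+x)+(((7+b)+(8*a))+((y+5)*(5*a)))))

Derivation:
Start: (((((y*(0*8))+((3+6)+(z+y)))+(((x+b)*(2+x))*a))+((((b+0)+(y+4))+x)+(((7+b)+(8*a))+((y+5)*(5*a)))))*1)
Step 1: at root: (((((y*(0*8))+((3+6)+(z+y)))+(((x+b)*(2+x))*a))+((((b+0)+(y+4))+x)+(((7+b)+(8*a))+((y+5)*(5*a)))))*1) -> ((((y*(0*8))+((3+6)+(z+y)))+(((x+b)*(2+x))*a))+((((b+0)+(y+4))+x)+(((7+b)+(8*a))+((y+5)*(5*a))))); overall: (((((y*(0*8))+((3+6)+(z+y)))+(((x+b)*(2+x))*a))+((((b+0)+(y+4))+x)+(((7+b)+(8*a))+((y+5)*(5*a)))))*1) -> ((((y*(0*8))+((3+6)+(z+y)))+(((x+b)*(2+x))*a))+((((b+0)+(y+4))+x)+(((7+b)+(8*a))+((y+5)*(5*a)))))
Step 2: at LLLR: (0*8) -> 0; overall: ((((y*(0*8))+((3+6)+(z+y)))+(((x+b)*(2+x))*a))+((((b+0)+(y+4))+x)+(((7+b)+(8*a))+((y+5)*(5*a))))) -> ((((y*0)+((3+6)+(z+y)))+(((x+b)*(2+x))*a))+((((b+0)+(y+4))+x)+(((7+b)+(8*a))+((y+5)*(5*a)))))
Step 3: at LLL: (y*0) -> 0; overall: ((((y*0)+((3+6)+(z+y)))+(((x+b)*(2+x))*a))+((((b+0)+(y+4))+x)+(((7+b)+(8*a))+((y+5)*(5*a))))) -> (((0+((3+6)+(z+y)))+(((x+b)*(2+x))*a))+((((b+0)+(y+4))+x)+(((7+b)+(8*a))+((y+5)*(5*a)))))
Step 4: at LL: (0+((3+6)+(z+y))) -> ((3+6)+(z+y)); overall: (((0+((3+6)+(z+y)))+(((x+b)*(2+x))*a))+((((b+0)+(y+4))+x)+(((7+b)+(8*a))+((y+5)*(5*a))))) -> ((((3+6)+(z+y))+(((x+b)*(2+x))*a))+((((b+0)+(y+4))+x)+(((7+b)+(8*a))+((y+5)*(5*a)))))
Step 5: at LLL: (3+6) -> 9; overall: ((((3+6)+(z+y))+(((x+b)*(2+x))*a))+((((b+0)+(y+4))+x)+(((7+b)+(8*a))+((y+5)*(5*a))))) -> (((9+(z+y))+(((x+b)*(2+x))*a))+((((b+0)+(y+4))+x)+(((7+b)+(8*a))+((y+5)*(5*a)))))
Step 6: at RLLL: (b+0) -> b; overall: (((9+(z+y))+(((x+b)*(2+x))*a))+((((b+0)+(y+4))+x)+(((7+b)+(8*a))+((y+5)*(5*a))))) -> (((9+(z+y))+(((x+b)*(2+x))*a))+(((b+(y+4))+x)+(((7+b)+(8*a))+((y+5)*(5*a)))))
Fixed point: (((9+(z+y))+(((x+b)*(2+x))*a))+(((b+(y+4))+x)+(((7+b)+(8*a))+((y+5)*(5*a)))))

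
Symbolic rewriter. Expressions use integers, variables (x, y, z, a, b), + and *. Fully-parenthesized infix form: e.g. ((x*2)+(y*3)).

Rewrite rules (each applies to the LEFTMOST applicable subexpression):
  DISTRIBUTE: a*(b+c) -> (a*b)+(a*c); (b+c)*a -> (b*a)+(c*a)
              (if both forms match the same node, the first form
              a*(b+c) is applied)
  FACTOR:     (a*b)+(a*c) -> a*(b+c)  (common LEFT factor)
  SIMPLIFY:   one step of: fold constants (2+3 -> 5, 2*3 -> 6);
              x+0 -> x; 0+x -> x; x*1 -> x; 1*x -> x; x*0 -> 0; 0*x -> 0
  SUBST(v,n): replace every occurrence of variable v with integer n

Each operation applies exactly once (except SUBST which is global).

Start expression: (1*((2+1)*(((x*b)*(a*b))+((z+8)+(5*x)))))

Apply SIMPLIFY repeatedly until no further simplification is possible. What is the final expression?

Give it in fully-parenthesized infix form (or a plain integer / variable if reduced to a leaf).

Answer: (3*(((x*b)*(a*b))+((z+8)+(5*x))))

Derivation:
Start: (1*((2+1)*(((x*b)*(a*b))+((z+8)+(5*x)))))
Step 1: at root: (1*((2+1)*(((x*b)*(a*b))+((z+8)+(5*x))))) -> ((2+1)*(((x*b)*(a*b))+((z+8)+(5*x)))); overall: (1*((2+1)*(((x*b)*(a*b))+((z+8)+(5*x))))) -> ((2+1)*(((x*b)*(a*b))+((z+8)+(5*x))))
Step 2: at L: (2+1) -> 3; overall: ((2+1)*(((x*b)*(a*b))+((z+8)+(5*x)))) -> (3*(((x*b)*(a*b))+((z+8)+(5*x))))
Fixed point: (3*(((x*b)*(a*b))+((z+8)+(5*x))))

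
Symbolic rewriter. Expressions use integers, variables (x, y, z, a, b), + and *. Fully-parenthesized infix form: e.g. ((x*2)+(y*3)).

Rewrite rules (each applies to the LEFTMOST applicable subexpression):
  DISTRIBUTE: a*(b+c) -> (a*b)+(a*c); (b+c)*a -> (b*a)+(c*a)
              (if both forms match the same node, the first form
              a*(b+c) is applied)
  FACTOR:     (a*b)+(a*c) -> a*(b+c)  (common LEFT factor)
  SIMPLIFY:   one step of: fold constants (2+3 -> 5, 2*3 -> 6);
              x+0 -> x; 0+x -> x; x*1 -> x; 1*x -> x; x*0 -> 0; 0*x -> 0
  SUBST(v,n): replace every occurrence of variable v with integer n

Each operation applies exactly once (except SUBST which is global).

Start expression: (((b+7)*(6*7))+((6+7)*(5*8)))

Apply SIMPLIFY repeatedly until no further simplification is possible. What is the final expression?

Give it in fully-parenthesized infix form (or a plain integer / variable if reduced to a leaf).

Answer: (((b+7)*42)+520)

Derivation:
Start: (((b+7)*(6*7))+((6+7)*(5*8)))
Step 1: at LR: (6*7) -> 42; overall: (((b+7)*(6*7))+((6+7)*(5*8))) -> (((b+7)*42)+((6+7)*(5*8)))
Step 2: at RL: (6+7) -> 13; overall: (((b+7)*42)+((6+7)*(5*8))) -> (((b+7)*42)+(13*(5*8)))
Step 3: at RR: (5*8) -> 40; overall: (((b+7)*42)+(13*(5*8))) -> (((b+7)*42)+(13*40))
Step 4: at R: (13*40) -> 520; overall: (((b+7)*42)+(13*40)) -> (((b+7)*42)+520)
Fixed point: (((b+7)*42)+520)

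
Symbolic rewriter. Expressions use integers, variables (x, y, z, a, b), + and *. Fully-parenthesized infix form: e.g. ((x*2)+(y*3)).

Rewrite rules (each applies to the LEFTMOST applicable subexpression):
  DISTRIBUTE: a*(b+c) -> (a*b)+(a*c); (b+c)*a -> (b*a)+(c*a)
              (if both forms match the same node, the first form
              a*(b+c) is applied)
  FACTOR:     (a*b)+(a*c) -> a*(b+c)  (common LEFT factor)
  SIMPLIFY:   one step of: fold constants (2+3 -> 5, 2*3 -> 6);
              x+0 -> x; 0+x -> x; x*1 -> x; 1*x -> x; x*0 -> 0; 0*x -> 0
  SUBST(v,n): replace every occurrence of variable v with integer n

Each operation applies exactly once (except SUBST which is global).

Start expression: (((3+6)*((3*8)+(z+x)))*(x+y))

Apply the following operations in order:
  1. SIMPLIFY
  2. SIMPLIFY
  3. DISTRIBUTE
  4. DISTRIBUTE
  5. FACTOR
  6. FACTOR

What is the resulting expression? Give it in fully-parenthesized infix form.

Answer: ((9*(24+(z+x)))*(x+y))

Derivation:
Start: (((3+6)*((3*8)+(z+x)))*(x+y))
Apply SIMPLIFY at LL (target: (3+6)): (((3+6)*((3*8)+(z+x)))*(x+y)) -> ((9*((3*8)+(z+x)))*(x+y))
Apply SIMPLIFY at LRL (target: (3*8)): ((9*((3*8)+(z+x)))*(x+y)) -> ((9*(24+(z+x)))*(x+y))
Apply DISTRIBUTE at root (target: ((9*(24+(z+x)))*(x+y))): ((9*(24+(z+x)))*(x+y)) -> (((9*(24+(z+x)))*x)+((9*(24+(z+x)))*y))
Apply DISTRIBUTE at LL (target: (9*(24+(z+x)))): (((9*(24+(z+x)))*x)+((9*(24+(z+x)))*y)) -> ((((9*24)+(9*(z+x)))*x)+((9*(24+(z+x)))*y))
Apply FACTOR at LL (target: ((9*24)+(9*(z+x)))): ((((9*24)+(9*(z+x)))*x)+((9*(24+(z+x)))*y)) -> (((9*(24+(z+x)))*x)+((9*(24+(z+x)))*y))
Apply FACTOR at root (target: (((9*(24+(z+x)))*x)+((9*(24+(z+x)))*y))): (((9*(24+(z+x)))*x)+((9*(24+(z+x)))*y)) -> ((9*(24+(z+x)))*(x+y))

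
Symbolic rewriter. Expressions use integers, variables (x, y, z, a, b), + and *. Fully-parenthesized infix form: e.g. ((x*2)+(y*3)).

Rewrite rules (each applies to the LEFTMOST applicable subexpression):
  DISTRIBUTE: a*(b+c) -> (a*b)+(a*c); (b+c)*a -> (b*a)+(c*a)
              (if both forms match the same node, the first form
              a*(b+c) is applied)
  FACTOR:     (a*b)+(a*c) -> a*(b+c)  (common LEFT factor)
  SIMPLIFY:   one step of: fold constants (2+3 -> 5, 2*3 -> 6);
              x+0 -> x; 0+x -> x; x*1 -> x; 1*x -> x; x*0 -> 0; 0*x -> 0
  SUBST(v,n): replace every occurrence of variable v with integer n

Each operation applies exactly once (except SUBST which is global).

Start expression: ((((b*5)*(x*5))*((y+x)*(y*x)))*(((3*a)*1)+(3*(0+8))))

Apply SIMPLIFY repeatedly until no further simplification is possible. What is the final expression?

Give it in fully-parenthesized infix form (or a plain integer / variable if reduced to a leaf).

Start: ((((b*5)*(x*5))*((y+x)*(y*x)))*(((3*a)*1)+(3*(0+8))))
Step 1: at RL: ((3*a)*1) -> (3*a); overall: ((((b*5)*(x*5))*((y+x)*(y*x)))*(((3*a)*1)+(3*(0+8)))) -> ((((b*5)*(x*5))*((y+x)*(y*x)))*((3*a)+(3*(0+8))))
Step 2: at RRR: (0+8) -> 8; overall: ((((b*5)*(x*5))*((y+x)*(y*x)))*((3*a)+(3*(0+8)))) -> ((((b*5)*(x*5))*((y+x)*(y*x)))*((3*a)+(3*8)))
Step 3: at RR: (3*8) -> 24; overall: ((((b*5)*(x*5))*((y+x)*(y*x)))*((3*a)+(3*8))) -> ((((b*5)*(x*5))*((y+x)*(y*x)))*((3*a)+24))
Fixed point: ((((b*5)*(x*5))*((y+x)*(y*x)))*((3*a)+24))

Answer: ((((b*5)*(x*5))*((y+x)*(y*x)))*((3*a)+24))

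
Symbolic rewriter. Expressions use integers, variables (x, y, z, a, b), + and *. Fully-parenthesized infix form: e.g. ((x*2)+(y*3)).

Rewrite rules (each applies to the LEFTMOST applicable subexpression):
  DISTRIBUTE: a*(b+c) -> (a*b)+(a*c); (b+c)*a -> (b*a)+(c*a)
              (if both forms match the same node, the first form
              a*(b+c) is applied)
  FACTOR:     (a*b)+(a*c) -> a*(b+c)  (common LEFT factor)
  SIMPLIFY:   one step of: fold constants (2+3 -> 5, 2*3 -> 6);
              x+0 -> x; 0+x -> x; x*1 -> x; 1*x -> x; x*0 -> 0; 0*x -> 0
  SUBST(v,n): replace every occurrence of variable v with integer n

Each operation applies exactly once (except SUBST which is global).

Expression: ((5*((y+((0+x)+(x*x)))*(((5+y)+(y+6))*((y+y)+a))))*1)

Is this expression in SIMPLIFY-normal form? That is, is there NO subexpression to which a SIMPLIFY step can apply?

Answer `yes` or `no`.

Expression: ((5*((y+((0+x)+(x*x)))*(((5+y)+(y+6))*((y+y)+a))))*1)
Scanning for simplifiable subexpressions (pre-order)...
  at root: ((5*((y+((0+x)+(x*x)))*(((5+y)+(y+6))*((y+y)+a))))*1) (SIMPLIFIABLE)
  at L: (5*((y+((0+x)+(x*x)))*(((5+y)+(y+6))*((y+y)+a)))) (not simplifiable)
  at LR: ((y+((0+x)+(x*x)))*(((5+y)+(y+6))*((y+y)+a))) (not simplifiable)
  at LRL: (y+((0+x)+(x*x))) (not simplifiable)
  at LRLR: ((0+x)+(x*x)) (not simplifiable)
  at LRLRL: (0+x) (SIMPLIFIABLE)
  at LRLRR: (x*x) (not simplifiable)
  at LRR: (((5+y)+(y+6))*((y+y)+a)) (not simplifiable)
  at LRRL: ((5+y)+(y+6)) (not simplifiable)
  at LRRLL: (5+y) (not simplifiable)
  at LRRLR: (y+6) (not simplifiable)
  at LRRR: ((y+y)+a) (not simplifiable)
  at LRRRL: (y+y) (not simplifiable)
Found simplifiable subexpr at path root: ((5*((y+((0+x)+(x*x)))*(((5+y)+(y+6))*((y+y)+a))))*1)
One SIMPLIFY step would give: (5*((y+((0+x)+(x*x)))*(((5+y)+(y+6))*((y+y)+a))))
-> NOT in normal form.

Answer: no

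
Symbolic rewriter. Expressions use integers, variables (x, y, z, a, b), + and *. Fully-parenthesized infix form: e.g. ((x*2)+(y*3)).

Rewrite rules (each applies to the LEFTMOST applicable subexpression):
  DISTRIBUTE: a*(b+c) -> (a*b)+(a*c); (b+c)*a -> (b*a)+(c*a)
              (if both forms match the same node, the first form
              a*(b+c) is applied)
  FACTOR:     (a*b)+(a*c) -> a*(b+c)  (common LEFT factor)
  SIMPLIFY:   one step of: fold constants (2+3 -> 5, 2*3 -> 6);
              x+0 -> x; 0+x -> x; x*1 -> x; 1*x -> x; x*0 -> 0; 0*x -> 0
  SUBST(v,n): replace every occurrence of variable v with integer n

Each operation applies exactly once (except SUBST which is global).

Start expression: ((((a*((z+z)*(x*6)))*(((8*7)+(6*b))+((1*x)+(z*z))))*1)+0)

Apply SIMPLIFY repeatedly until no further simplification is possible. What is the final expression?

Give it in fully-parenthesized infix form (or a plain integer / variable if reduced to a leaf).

Start: ((((a*((z+z)*(x*6)))*(((8*7)+(6*b))+((1*x)+(z*z))))*1)+0)
Step 1: at root: ((((a*((z+z)*(x*6)))*(((8*7)+(6*b))+((1*x)+(z*z))))*1)+0) -> (((a*((z+z)*(x*6)))*(((8*7)+(6*b))+((1*x)+(z*z))))*1); overall: ((((a*((z+z)*(x*6)))*(((8*7)+(6*b))+((1*x)+(z*z))))*1)+0) -> (((a*((z+z)*(x*6)))*(((8*7)+(6*b))+((1*x)+(z*z))))*1)
Step 2: at root: (((a*((z+z)*(x*6)))*(((8*7)+(6*b))+((1*x)+(z*z))))*1) -> ((a*((z+z)*(x*6)))*(((8*7)+(6*b))+((1*x)+(z*z)))); overall: (((a*((z+z)*(x*6)))*(((8*7)+(6*b))+((1*x)+(z*z))))*1) -> ((a*((z+z)*(x*6)))*(((8*7)+(6*b))+((1*x)+(z*z))))
Step 3: at RLL: (8*7) -> 56; overall: ((a*((z+z)*(x*6)))*(((8*7)+(6*b))+((1*x)+(z*z)))) -> ((a*((z+z)*(x*6)))*((56+(6*b))+((1*x)+(z*z))))
Step 4: at RRL: (1*x) -> x; overall: ((a*((z+z)*(x*6)))*((56+(6*b))+((1*x)+(z*z)))) -> ((a*((z+z)*(x*6)))*((56+(6*b))+(x+(z*z))))
Fixed point: ((a*((z+z)*(x*6)))*((56+(6*b))+(x+(z*z))))

Answer: ((a*((z+z)*(x*6)))*((56+(6*b))+(x+(z*z))))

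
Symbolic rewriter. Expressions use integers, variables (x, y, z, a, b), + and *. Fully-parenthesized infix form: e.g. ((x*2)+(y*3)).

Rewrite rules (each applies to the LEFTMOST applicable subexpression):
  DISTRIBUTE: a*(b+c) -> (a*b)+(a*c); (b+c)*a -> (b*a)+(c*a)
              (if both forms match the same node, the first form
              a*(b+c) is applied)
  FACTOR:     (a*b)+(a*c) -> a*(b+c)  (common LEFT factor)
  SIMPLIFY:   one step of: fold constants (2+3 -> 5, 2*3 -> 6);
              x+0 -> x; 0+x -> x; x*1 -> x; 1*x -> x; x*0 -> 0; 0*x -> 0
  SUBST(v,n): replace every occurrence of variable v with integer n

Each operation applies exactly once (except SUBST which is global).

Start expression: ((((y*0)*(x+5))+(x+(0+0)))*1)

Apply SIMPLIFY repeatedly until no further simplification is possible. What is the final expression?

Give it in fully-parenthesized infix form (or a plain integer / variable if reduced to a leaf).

Start: ((((y*0)*(x+5))+(x+(0+0)))*1)
Step 1: at root: ((((y*0)*(x+5))+(x+(0+0)))*1) -> (((y*0)*(x+5))+(x+(0+0))); overall: ((((y*0)*(x+5))+(x+(0+0)))*1) -> (((y*0)*(x+5))+(x+(0+0)))
Step 2: at LL: (y*0) -> 0; overall: (((y*0)*(x+5))+(x+(0+0))) -> ((0*(x+5))+(x+(0+0)))
Step 3: at L: (0*(x+5)) -> 0; overall: ((0*(x+5))+(x+(0+0))) -> (0+(x+(0+0)))
Step 4: at root: (0+(x+(0+0))) -> (x+(0+0)); overall: (0+(x+(0+0))) -> (x+(0+0))
Step 5: at R: (0+0) -> 0; overall: (x+(0+0)) -> (x+0)
Step 6: at root: (x+0) -> x; overall: (x+0) -> x
Fixed point: x

Answer: x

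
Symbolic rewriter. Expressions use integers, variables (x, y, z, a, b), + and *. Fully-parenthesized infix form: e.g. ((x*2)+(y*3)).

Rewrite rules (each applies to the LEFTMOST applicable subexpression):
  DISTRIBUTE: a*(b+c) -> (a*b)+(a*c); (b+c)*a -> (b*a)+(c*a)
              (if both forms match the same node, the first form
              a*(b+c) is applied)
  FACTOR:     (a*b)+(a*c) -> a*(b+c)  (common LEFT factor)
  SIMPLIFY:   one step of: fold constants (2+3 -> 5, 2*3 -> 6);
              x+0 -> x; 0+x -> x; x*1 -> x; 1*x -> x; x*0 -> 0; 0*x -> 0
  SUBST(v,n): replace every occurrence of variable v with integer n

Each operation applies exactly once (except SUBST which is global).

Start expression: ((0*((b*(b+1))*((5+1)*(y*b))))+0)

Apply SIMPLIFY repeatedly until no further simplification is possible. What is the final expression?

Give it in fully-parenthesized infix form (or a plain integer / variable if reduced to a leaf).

Start: ((0*((b*(b+1))*((5+1)*(y*b))))+0)
Step 1: at root: ((0*((b*(b+1))*((5+1)*(y*b))))+0) -> (0*((b*(b+1))*((5+1)*(y*b)))); overall: ((0*((b*(b+1))*((5+1)*(y*b))))+0) -> (0*((b*(b+1))*((5+1)*(y*b))))
Step 2: at root: (0*((b*(b+1))*((5+1)*(y*b)))) -> 0; overall: (0*((b*(b+1))*((5+1)*(y*b)))) -> 0
Fixed point: 0

Answer: 0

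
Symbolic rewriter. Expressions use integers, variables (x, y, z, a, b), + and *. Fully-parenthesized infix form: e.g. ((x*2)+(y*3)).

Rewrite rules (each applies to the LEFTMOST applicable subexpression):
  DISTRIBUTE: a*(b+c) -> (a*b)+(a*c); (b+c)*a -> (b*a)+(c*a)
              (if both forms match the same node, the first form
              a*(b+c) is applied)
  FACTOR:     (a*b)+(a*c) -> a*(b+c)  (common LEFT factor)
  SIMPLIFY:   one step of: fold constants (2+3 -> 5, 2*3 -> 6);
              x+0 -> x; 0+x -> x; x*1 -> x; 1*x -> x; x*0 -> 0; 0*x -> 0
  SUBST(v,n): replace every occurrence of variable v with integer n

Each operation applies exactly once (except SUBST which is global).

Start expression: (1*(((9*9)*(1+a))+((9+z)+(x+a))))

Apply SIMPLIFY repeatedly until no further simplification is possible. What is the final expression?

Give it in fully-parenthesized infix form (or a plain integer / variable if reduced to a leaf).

Start: (1*(((9*9)*(1+a))+((9+z)+(x+a))))
Step 1: at root: (1*(((9*9)*(1+a))+((9+z)+(x+a)))) -> (((9*9)*(1+a))+((9+z)+(x+a))); overall: (1*(((9*9)*(1+a))+((9+z)+(x+a)))) -> (((9*9)*(1+a))+((9+z)+(x+a)))
Step 2: at LL: (9*9) -> 81; overall: (((9*9)*(1+a))+((9+z)+(x+a))) -> ((81*(1+a))+((9+z)+(x+a)))
Fixed point: ((81*(1+a))+((9+z)+(x+a)))

Answer: ((81*(1+a))+((9+z)+(x+a)))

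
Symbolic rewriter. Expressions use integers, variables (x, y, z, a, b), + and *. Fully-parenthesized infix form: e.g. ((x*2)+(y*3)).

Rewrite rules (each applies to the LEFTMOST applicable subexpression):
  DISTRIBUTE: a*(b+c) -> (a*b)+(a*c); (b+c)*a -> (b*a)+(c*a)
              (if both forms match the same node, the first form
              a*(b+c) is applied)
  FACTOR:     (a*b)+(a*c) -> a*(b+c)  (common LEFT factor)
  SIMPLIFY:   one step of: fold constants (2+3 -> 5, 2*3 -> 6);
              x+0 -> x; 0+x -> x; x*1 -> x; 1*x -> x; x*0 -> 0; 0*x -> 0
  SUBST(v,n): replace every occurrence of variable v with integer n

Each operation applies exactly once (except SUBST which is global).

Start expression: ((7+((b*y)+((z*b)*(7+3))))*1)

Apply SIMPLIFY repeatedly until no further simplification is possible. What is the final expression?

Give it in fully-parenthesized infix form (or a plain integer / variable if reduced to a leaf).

Answer: (7+((b*y)+((z*b)*10)))

Derivation:
Start: ((7+((b*y)+((z*b)*(7+3))))*1)
Step 1: at root: ((7+((b*y)+((z*b)*(7+3))))*1) -> (7+((b*y)+((z*b)*(7+3)))); overall: ((7+((b*y)+((z*b)*(7+3))))*1) -> (7+((b*y)+((z*b)*(7+3))))
Step 2: at RRR: (7+3) -> 10; overall: (7+((b*y)+((z*b)*(7+3)))) -> (7+((b*y)+((z*b)*10)))
Fixed point: (7+((b*y)+((z*b)*10)))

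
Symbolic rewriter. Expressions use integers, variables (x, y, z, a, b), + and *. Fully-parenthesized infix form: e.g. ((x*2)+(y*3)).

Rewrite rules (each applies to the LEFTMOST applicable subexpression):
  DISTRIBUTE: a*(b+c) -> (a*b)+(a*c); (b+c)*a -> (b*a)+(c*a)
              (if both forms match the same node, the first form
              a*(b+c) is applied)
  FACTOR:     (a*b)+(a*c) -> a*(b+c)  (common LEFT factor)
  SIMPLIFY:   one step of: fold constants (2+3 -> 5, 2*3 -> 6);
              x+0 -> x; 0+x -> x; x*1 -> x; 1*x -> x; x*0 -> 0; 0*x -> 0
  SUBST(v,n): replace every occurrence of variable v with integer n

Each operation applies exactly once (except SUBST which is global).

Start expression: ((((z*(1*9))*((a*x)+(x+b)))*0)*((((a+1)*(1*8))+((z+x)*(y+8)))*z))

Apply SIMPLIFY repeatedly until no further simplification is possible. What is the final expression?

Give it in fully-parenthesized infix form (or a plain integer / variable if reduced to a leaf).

Answer: 0

Derivation:
Start: ((((z*(1*9))*((a*x)+(x+b)))*0)*((((a+1)*(1*8))+((z+x)*(y+8)))*z))
Step 1: at L: (((z*(1*9))*((a*x)+(x+b)))*0) -> 0; overall: ((((z*(1*9))*((a*x)+(x+b)))*0)*((((a+1)*(1*8))+((z+x)*(y+8)))*z)) -> (0*((((a+1)*(1*8))+((z+x)*(y+8)))*z))
Step 2: at root: (0*((((a+1)*(1*8))+((z+x)*(y+8)))*z)) -> 0; overall: (0*((((a+1)*(1*8))+((z+x)*(y+8)))*z)) -> 0
Fixed point: 0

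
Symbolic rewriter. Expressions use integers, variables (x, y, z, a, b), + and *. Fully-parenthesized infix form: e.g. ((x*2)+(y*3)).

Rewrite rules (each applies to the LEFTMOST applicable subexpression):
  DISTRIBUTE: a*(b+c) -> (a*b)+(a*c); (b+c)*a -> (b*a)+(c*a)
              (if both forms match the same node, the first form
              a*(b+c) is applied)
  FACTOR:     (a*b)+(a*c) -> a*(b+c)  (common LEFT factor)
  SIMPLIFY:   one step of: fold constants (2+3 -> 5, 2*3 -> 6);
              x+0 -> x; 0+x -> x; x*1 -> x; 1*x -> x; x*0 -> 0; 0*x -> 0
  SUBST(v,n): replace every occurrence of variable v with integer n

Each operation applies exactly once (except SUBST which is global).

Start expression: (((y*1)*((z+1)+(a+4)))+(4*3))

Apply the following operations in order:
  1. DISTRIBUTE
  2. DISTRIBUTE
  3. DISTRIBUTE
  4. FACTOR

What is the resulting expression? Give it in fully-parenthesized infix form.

Start: (((y*1)*((z+1)+(a+4)))+(4*3))
Apply DISTRIBUTE at L (target: ((y*1)*((z+1)+(a+4)))): (((y*1)*((z+1)+(a+4)))+(4*3)) -> ((((y*1)*(z+1))+((y*1)*(a+4)))+(4*3))
Apply DISTRIBUTE at LL (target: ((y*1)*(z+1))): ((((y*1)*(z+1))+((y*1)*(a+4)))+(4*3)) -> (((((y*1)*z)+((y*1)*1))+((y*1)*(a+4)))+(4*3))
Apply DISTRIBUTE at LR (target: ((y*1)*(a+4))): (((((y*1)*z)+((y*1)*1))+((y*1)*(a+4)))+(4*3)) -> (((((y*1)*z)+((y*1)*1))+(((y*1)*a)+((y*1)*4)))+(4*3))
Apply FACTOR at LL (target: (((y*1)*z)+((y*1)*1))): (((((y*1)*z)+((y*1)*1))+(((y*1)*a)+((y*1)*4)))+(4*3)) -> ((((y*1)*(z+1))+(((y*1)*a)+((y*1)*4)))+(4*3))

Answer: ((((y*1)*(z+1))+(((y*1)*a)+((y*1)*4)))+(4*3))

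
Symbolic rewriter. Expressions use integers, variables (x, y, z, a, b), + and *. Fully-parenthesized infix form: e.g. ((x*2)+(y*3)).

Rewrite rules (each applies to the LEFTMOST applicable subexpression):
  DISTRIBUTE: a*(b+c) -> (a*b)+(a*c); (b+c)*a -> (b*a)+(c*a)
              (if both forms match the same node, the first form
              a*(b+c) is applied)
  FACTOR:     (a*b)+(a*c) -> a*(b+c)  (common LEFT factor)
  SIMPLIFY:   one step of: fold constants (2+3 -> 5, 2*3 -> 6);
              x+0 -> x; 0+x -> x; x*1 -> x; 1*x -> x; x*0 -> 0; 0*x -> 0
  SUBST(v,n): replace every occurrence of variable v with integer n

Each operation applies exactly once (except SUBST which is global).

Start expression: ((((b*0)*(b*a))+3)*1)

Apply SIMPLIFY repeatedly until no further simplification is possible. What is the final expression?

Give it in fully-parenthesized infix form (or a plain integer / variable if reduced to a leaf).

Start: ((((b*0)*(b*a))+3)*1)
Step 1: at root: ((((b*0)*(b*a))+3)*1) -> (((b*0)*(b*a))+3); overall: ((((b*0)*(b*a))+3)*1) -> (((b*0)*(b*a))+3)
Step 2: at LL: (b*0) -> 0; overall: (((b*0)*(b*a))+3) -> ((0*(b*a))+3)
Step 3: at L: (0*(b*a)) -> 0; overall: ((0*(b*a))+3) -> (0+3)
Step 4: at root: (0+3) -> 3; overall: (0+3) -> 3
Fixed point: 3

Answer: 3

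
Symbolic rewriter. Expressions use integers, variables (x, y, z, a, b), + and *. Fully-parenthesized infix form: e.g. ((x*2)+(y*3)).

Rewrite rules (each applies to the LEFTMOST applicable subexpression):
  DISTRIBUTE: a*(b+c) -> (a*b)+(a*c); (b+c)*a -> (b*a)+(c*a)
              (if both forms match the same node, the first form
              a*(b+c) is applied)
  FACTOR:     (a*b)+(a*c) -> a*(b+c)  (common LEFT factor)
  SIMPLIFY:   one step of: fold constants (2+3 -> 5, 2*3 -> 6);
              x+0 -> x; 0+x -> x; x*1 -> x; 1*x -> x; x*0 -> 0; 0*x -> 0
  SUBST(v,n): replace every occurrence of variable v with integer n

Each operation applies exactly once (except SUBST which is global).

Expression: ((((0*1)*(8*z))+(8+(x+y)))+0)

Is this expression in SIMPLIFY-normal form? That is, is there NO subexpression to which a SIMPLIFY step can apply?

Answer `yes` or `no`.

Answer: no

Derivation:
Expression: ((((0*1)*(8*z))+(8+(x+y)))+0)
Scanning for simplifiable subexpressions (pre-order)...
  at root: ((((0*1)*(8*z))+(8+(x+y)))+0) (SIMPLIFIABLE)
  at L: (((0*1)*(8*z))+(8+(x+y))) (not simplifiable)
  at LL: ((0*1)*(8*z)) (not simplifiable)
  at LLL: (0*1) (SIMPLIFIABLE)
  at LLR: (8*z) (not simplifiable)
  at LR: (8+(x+y)) (not simplifiable)
  at LRR: (x+y) (not simplifiable)
Found simplifiable subexpr at path root: ((((0*1)*(8*z))+(8+(x+y)))+0)
One SIMPLIFY step would give: (((0*1)*(8*z))+(8+(x+y)))
-> NOT in normal form.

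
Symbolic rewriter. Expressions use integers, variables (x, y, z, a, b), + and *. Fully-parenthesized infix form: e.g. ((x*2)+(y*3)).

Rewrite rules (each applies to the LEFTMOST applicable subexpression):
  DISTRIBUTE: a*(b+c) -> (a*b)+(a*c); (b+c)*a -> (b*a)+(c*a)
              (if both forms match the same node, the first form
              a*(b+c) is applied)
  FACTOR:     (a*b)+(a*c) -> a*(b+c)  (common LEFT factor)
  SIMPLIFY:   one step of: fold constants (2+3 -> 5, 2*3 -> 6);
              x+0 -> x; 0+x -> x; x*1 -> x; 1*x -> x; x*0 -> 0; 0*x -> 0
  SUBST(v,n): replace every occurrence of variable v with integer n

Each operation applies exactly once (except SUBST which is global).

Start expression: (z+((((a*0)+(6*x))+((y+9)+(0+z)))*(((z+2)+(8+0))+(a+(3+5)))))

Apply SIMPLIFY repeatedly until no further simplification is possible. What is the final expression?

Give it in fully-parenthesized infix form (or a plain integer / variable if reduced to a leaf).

Start: (z+((((a*0)+(6*x))+((y+9)+(0+z)))*(((z+2)+(8+0))+(a+(3+5)))))
Step 1: at RLLL: (a*0) -> 0; overall: (z+((((a*0)+(6*x))+((y+9)+(0+z)))*(((z+2)+(8+0))+(a+(3+5))))) -> (z+(((0+(6*x))+((y+9)+(0+z)))*(((z+2)+(8+0))+(a+(3+5)))))
Step 2: at RLL: (0+(6*x)) -> (6*x); overall: (z+(((0+(6*x))+((y+9)+(0+z)))*(((z+2)+(8+0))+(a+(3+5))))) -> (z+(((6*x)+((y+9)+(0+z)))*(((z+2)+(8+0))+(a+(3+5)))))
Step 3: at RLRR: (0+z) -> z; overall: (z+(((6*x)+((y+9)+(0+z)))*(((z+2)+(8+0))+(a+(3+5))))) -> (z+(((6*x)+((y+9)+z))*(((z+2)+(8+0))+(a+(3+5)))))
Step 4: at RRLR: (8+0) -> 8; overall: (z+(((6*x)+((y+9)+z))*(((z+2)+(8+0))+(a+(3+5))))) -> (z+(((6*x)+((y+9)+z))*(((z+2)+8)+(a+(3+5)))))
Step 5: at RRRR: (3+5) -> 8; overall: (z+(((6*x)+((y+9)+z))*(((z+2)+8)+(a+(3+5))))) -> (z+(((6*x)+((y+9)+z))*(((z+2)+8)+(a+8))))
Fixed point: (z+(((6*x)+((y+9)+z))*(((z+2)+8)+(a+8))))

Answer: (z+(((6*x)+((y+9)+z))*(((z+2)+8)+(a+8))))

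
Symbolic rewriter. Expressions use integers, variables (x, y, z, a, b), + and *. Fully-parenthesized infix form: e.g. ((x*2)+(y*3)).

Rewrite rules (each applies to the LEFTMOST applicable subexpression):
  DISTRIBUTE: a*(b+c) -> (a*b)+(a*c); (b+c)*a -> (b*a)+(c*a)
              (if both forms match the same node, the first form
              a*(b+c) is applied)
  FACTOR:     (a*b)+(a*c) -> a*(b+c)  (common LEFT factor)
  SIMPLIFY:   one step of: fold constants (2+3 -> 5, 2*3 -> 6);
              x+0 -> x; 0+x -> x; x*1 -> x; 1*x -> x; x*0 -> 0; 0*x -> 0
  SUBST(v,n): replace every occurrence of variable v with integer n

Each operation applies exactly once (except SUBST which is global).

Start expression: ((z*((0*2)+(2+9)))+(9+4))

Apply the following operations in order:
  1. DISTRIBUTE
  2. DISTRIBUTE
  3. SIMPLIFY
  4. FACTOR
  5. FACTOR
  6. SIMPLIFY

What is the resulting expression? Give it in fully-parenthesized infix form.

Start: ((z*((0*2)+(2+9)))+(9+4))
Apply DISTRIBUTE at L (target: (z*((0*2)+(2+9)))): ((z*((0*2)+(2+9)))+(9+4)) -> (((z*(0*2))+(z*(2+9)))+(9+4))
Apply DISTRIBUTE at LR (target: (z*(2+9))): (((z*(0*2))+(z*(2+9)))+(9+4)) -> (((z*(0*2))+((z*2)+(z*9)))+(9+4))
Apply SIMPLIFY at LLR (target: (0*2)): (((z*(0*2))+((z*2)+(z*9)))+(9+4)) -> (((z*0)+((z*2)+(z*9)))+(9+4))
Apply FACTOR at LR (target: ((z*2)+(z*9))): (((z*0)+((z*2)+(z*9)))+(9+4)) -> (((z*0)+(z*(2+9)))+(9+4))
Apply FACTOR at L (target: ((z*0)+(z*(2+9)))): (((z*0)+(z*(2+9)))+(9+4)) -> ((z*(0+(2+9)))+(9+4))
Apply SIMPLIFY at LR (target: (0+(2+9))): ((z*(0+(2+9)))+(9+4)) -> ((z*(2+9))+(9+4))

Answer: ((z*(2+9))+(9+4))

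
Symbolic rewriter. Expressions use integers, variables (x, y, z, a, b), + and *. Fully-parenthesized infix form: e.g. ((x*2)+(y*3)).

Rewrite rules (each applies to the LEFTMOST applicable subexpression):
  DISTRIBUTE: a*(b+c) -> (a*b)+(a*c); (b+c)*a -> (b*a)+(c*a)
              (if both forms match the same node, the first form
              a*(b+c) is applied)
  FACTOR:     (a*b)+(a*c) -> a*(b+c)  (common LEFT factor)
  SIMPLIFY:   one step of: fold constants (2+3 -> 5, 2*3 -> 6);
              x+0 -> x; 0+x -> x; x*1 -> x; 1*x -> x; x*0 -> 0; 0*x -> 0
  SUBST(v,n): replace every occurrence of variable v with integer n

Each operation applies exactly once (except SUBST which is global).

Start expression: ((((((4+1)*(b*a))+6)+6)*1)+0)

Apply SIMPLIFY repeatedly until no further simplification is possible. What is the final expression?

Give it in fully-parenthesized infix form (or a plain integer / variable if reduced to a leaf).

Answer: (((5*(b*a))+6)+6)

Derivation:
Start: ((((((4+1)*(b*a))+6)+6)*1)+0)
Step 1: at root: ((((((4+1)*(b*a))+6)+6)*1)+0) -> (((((4+1)*(b*a))+6)+6)*1); overall: ((((((4+1)*(b*a))+6)+6)*1)+0) -> (((((4+1)*(b*a))+6)+6)*1)
Step 2: at root: (((((4+1)*(b*a))+6)+6)*1) -> ((((4+1)*(b*a))+6)+6); overall: (((((4+1)*(b*a))+6)+6)*1) -> ((((4+1)*(b*a))+6)+6)
Step 3: at LLL: (4+1) -> 5; overall: ((((4+1)*(b*a))+6)+6) -> (((5*(b*a))+6)+6)
Fixed point: (((5*(b*a))+6)+6)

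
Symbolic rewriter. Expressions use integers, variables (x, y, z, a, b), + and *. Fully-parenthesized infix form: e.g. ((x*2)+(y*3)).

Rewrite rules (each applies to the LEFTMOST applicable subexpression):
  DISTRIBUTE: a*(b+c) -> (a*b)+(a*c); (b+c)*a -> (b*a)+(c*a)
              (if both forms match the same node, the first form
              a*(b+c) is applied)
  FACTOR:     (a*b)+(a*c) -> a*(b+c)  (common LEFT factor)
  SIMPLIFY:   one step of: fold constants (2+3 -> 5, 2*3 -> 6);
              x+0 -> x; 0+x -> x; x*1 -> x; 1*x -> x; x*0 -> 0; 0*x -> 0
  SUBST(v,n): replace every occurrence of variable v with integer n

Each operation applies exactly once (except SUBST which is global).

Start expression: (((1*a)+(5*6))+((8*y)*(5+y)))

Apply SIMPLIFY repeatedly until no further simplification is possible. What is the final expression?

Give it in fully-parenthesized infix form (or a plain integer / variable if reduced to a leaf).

Answer: ((a+30)+((8*y)*(5+y)))

Derivation:
Start: (((1*a)+(5*6))+((8*y)*(5+y)))
Step 1: at LL: (1*a) -> a; overall: (((1*a)+(5*6))+((8*y)*(5+y))) -> ((a+(5*6))+((8*y)*(5+y)))
Step 2: at LR: (5*6) -> 30; overall: ((a+(5*6))+((8*y)*(5+y))) -> ((a+30)+((8*y)*(5+y)))
Fixed point: ((a+30)+((8*y)*(5+y)))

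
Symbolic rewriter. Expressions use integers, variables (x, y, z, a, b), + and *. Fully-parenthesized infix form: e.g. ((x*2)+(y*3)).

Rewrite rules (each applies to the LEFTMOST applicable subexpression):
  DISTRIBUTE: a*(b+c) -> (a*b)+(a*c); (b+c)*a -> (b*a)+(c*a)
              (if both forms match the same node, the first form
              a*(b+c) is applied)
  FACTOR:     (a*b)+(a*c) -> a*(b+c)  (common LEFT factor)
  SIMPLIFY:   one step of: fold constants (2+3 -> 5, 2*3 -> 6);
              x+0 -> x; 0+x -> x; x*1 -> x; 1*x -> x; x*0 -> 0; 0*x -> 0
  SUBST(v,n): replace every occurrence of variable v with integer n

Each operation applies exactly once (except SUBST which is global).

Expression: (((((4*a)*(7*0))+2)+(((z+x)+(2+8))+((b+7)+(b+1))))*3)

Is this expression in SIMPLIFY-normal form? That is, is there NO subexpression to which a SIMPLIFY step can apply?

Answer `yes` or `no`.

Expression: (((((4*a)*(7*0))+2)+(((z+x)+(2+8))+((b+7)+(b+1))))*3)
Scanning for simplifiable subexpressions (pre-order)...
  at root: (((((4*a)*(7*0))+2)+(((z+x)+(2+8))+((b+7)+(b+1))))*3) (not simplifiable)
  at L: ((((4*a)*(7*0))+2)+(((z+x)+(2+8))+((b+7)+(b+1)))) (not simplifiable)
  at LL: (((4*a)*(7*0))+2) (not simplifiable)
  at LLL: ((4*a)*(7*0)) (not simplifiable)
  at LLLL: (4*a) (not simplifiable)
  at LLLR: (7*0) (SIMPLIFIABLE)
  at LR: (((z+x)+(2+8))+((b+7)+(b+1))) (not simplifiable)
  at LRL: ((z+x)+(2+8)) (not simplifiable)
  at LRLL: (z+x) (not simplifiable)
  at LRLR: (2+8) (SIMPLIFIABLE)
  at LRR: ((b+7)+(b+1)) (not simplifiable)
  at LRRL: (b+7) (not simplifiable)
  at LRRR: (b+1) (not simplifiable)
Found simplifiable subexpr at path LLLR: (7*0)
One SIMPLIFY step would give: (((((4*a)*0)+2)+(((z+x)+(2+8))+((b+7)+(b+1))))*3)
-> NOT in normal form.

Answer: no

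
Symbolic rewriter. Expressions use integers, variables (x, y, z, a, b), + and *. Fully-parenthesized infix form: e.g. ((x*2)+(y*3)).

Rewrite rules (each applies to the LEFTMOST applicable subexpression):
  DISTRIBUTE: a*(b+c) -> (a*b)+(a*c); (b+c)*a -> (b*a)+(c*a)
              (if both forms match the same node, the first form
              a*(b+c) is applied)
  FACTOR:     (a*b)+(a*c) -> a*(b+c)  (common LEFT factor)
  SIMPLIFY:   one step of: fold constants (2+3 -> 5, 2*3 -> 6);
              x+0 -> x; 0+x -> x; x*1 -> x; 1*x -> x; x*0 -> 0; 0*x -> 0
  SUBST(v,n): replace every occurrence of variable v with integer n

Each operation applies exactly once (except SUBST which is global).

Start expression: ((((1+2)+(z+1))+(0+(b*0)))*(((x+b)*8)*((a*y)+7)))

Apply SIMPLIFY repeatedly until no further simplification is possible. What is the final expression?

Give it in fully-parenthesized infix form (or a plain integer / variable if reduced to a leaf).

Answer: ((3+(z+1))*(((x+b)*8)*((a*y)+7)))

Derivation:
Start: ((((1+2)+(z+1))+(0+(b*0)))*(((x+b)*8)*((a*y)+7)))
Step 1: at LLL: (1+2) -> 3; overall: ((((1+2)+(z+1))+(0+(b*0)))*(((x+b)*8)*((a*y)+7))) -> (((3+(z+1))+(0+(b*0)))*(((x+b)*8)*((a*y)+7)))
Step 2: at LR: (0+(b*0)) -> (b*0); overall: (((3+(z+1))+(0+(b*0)))*(((x+b)*8)*((a*y)+7))) -> (((3+(z+1))+(b*0))*(((x+b)*8)*((a*y)+7)))
Step 3: at LR: (b*0) -> 0; overall: (((3+(z+1))+(b*0))*(((x+b)*8)*((a*y)+7))) -> (((3+(z+1))+0)*(((x+b)*8)*((a*y)+7)))
Step 4: at L: ((3+(z+1))+0) -> (3+(z+1)); overall: (((3+(z+1))+0)*(((x+b)*8)*((a*y)+7))) -> ((3+(z+1))*(((x+b)*8)*((a*y)+7)))
Fixed point: ((3+(z+1))*(((x+b)*8)*((a*y)+7)))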